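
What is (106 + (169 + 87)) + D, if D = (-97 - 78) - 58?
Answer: 129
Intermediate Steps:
D = -233 (D = -175 - 58 = -233)
(106 + (169 + 87)) + D = (106 + (169 + 87)) - 233 = (106 + 256) - 233 = 362 - 233 = 129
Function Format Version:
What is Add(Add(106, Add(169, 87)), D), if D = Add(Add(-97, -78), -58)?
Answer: 129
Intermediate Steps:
D = -233 (D = Add(-175, -58) = -233)
Add(Add(106, Add(169, 87)), D) = Add(Add(106, Add(169, 87)), -233) = Add(Add(106, 256), -233) = Add(362, -233) = 129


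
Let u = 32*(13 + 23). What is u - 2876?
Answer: -1724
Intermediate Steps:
u = 1152 (u = 32*36 = 1152)
u - 2876 = 1152 - 2876 = -1724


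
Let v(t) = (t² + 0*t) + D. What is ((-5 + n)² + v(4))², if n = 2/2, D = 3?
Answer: 1225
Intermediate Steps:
n = 1 (n = 2*(½) = 1)
v(t) = 3 + t² (v(t) = (t² + 0*t) + 3 = (t² + 0) + 3 = t² + 3 = 3 + t²)
((-5 + n)² + v(4))² = ((-5 + 1)² + (3 + 4²))² = ((-4)² + (3 + 16))² = (16 + 19)² = 35² = 1225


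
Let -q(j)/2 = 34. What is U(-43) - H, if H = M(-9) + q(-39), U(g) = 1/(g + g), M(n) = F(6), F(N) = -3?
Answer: 6105/86 ≈ 70.988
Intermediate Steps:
q(j) = -68 (q(j) = -2*34 = -68)
M(n) = -3
U(g) = 1/(2*g)
H = -71 (H = -3 - 68 = -71)
U(-43) - H = (½)/(-43) - 1*(-71) = (½)*(-1/43) + 71 = -1/86 + 71 = 6105/86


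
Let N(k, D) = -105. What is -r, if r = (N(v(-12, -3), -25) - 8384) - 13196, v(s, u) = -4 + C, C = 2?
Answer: 21685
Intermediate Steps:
v(s, u) = -2 (v(s, u) = -4 + 2 = -2)
r = -21685 (r = (-105 - 8384) - 13196 = -8489 - 13196 = -21685)
-r = -1*(-21685) = 21685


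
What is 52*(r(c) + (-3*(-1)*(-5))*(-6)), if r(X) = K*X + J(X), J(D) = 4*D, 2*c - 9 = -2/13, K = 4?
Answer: 6520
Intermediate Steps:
c = 115/26 (c = 9/2 + (-2/13)/2 = 9/2 + (-2*1/13)/2 = 9/2 + (½)*(-2/13) = 9/2 - 1/13 = 115/26 ≈ 4.4231)
r(X) = 8*X (r(X) = 4*X + 4*X = 8*X)
52*(r(c) + (-3*(-1)*(-5))*(-6)) = 52*(8*(115/26) + (-3*(-1)*(-5))*(-6)) = 52*(460/13 + (3*(-5))*(-6)) = 52*(460/13 - 15*(-6)) = 52*(460/13 + 90) = 52*(1630/13) = 6520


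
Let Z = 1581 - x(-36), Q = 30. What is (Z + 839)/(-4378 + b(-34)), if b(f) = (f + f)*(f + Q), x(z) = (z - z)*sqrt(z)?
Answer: -1210/2053 ≈ -0.58938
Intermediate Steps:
x(z) = 0 (x(z) = 0*sqrt(z) = 0)
Z = 1581 (Z = 1581 - 1*0 = 1581 + 0 = 1581)
b(f) = 2*f*(30 + f) (b(f) = (f + f)*(f + 30) = (2*f)*(30 + f) = 2*f*(30 + f))
(Z + 839)/(-4378 + b(-34)) = (1581 + 839)/(-4378 + 2*(-34)*(30 - 34)) = 2420/(-4378 + 2*(-34)*(-4)) = 2420/(-4378 + 272) = 2420/(-4106) = 2420*(-1/4106) = -1210/2053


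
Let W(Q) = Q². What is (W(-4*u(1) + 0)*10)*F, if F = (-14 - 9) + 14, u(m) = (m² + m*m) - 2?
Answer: 0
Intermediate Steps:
u(m) = -2 + 2*m² (u(m) = (m² + m²) - 2 = 2*m² - 2 = -2 + 2*m²)
F = -9 (F = -23 + 14 = -9)
(W(-4*u(1) + 0)*10)*F = ((-4*(-2 + 2*1²) + 0)²*10)*(-9) = ((-4*(-2 + 2*1) + 0)²*10)*(-9) = ((-4*(-2 + 2) + 0)²*10)*(-9) = ((-4*0 + 0)²*10)*(-9) = ((0 + 0)²*10)*(-9) = (0²*10)*(-9) = (0*10)*(-9) = 0*(-9) = 0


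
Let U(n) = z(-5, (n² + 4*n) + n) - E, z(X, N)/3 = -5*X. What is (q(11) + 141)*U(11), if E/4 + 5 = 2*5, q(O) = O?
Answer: 8360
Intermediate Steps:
z(X, N) = -15*X (z(X, N) = 3*(-5*X) = -15*X)
E = 20 (E = -20 + 4*(2*5) = -20 + 4*10 = -20 + 40 = 20)
U(n) = 55 (U(n) = -15*(-5) - 1*20 = 75 - 20 = 55)
(q(11) + 141)*U(11) = (11 + 141)*55 = 152*55 = 8360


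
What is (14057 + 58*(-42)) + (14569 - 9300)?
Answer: 16890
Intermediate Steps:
(14057 + 58*(-42)) + (14569 - 9300) = (14057 - 2436) + 5269 = 11621 + 5269 = 16890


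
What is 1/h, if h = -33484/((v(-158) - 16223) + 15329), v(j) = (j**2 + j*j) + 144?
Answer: -24589/16742 ≈ -1.4687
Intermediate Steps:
v(j) = 144 + 2*j**2 (v(j) = (j**2 + j**2) + 144 = 2*j**2 + 144 = 144 + 2*j**2)
h = -16742/24589 (h = -33484/(((144 + 2*(-158)**2) - 16223) + 15329) = -33484/(((144 + 2*24964) - 16223) + 15329) = -33484/(((144 + 49928) - 16223) + 15329) = -33484/((50072 - 16223) + 15329) = -33484/(33849 + 15329) = -33484/49178 = -33484*1/49178 = -16742/24589 ≈ -0.68087)
1/h = 1/(-16742/24589) = -24589/16742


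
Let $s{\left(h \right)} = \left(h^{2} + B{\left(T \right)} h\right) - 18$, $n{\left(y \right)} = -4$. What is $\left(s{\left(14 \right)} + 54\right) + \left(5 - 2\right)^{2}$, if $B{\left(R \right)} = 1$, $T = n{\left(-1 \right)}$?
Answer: $255$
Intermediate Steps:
$T = -4$
$s{\left(h \right)} = -18 + h + h^{2}$ ($s{\left(h \right)} = \left(h^{2} + 1 h\right) - 18 = \left(h^{2} + h\right) - 18 = \left(h + h^{2}\right) - 18 = -18 + h + h^{2}$)
$\left(s{\left(14 \right)} + 54\right) + \left(5 - 2\right)^{2} = \left(\left(-18 + 14 + 14^{2}\right) + 54\right) + \left(5 - 2\right)^{2} = \left(\left(-18 + 14 + 196\right) + 54\right) + 3^{2} = \left(192 + 54\right) + 9 = 246 + 9 = 255$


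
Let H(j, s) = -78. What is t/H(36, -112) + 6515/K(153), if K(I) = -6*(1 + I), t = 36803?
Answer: -442489/924 ≈ -478.88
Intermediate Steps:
K(I) = -6 - 6*I
t/H(36, -112) + 6515/K(153) = 36803/(-78) + 6515/(-6 - 6*153) = 36803*(-1/78) + 6515/(-6 - 918) = -2831/6 + 6515/(-924) = -2831/6 + 6515*(-1/924) = -2831/6 - 6515/924 = -442489/924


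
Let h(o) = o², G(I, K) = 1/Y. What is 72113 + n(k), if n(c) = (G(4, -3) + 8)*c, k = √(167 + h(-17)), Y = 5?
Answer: 72113 + 82*√114/5 ≈ 72288.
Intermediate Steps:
G(I, K) = ⅕ (G(I, K) = 1/5 = ⅕)
k = 2*√114 (k = √(167 + (-17)²) = √(167 + 289) = √456 = 2*√114 ≈ 21.354)
n(c) = 41*c/5 (n(c) = (⅕ + 8)*c = 41*c/5)
72113 + n(k) = 72113 + 41*(2*√114)/5 = 72113 + 82*√114/5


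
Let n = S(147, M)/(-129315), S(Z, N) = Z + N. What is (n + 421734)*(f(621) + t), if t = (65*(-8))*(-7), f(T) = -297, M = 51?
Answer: 60771875505372/43105 ≈ 1.4099e+9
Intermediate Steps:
S(Z, N) = N + Z
t = 3640 (t = -520*(-7) = 3640)
n = -66/43105 (n = (51 + 147)/(-129315) = 198*(-1/129315) = -66/43105 ≈ -0.0015311)
(n + 421734)*(f(621) + t) = (-66/43105 + 421734)*(-297 + 3640) = (18178844004/43105)*3343 = 60771875505372/43105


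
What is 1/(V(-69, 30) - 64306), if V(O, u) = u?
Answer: -1/64276 ≈ -1.5558e-5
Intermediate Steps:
1/(V(-69, 30) - 64306) = 1/(30 - 64306) = 1/(-64276) = -1/64276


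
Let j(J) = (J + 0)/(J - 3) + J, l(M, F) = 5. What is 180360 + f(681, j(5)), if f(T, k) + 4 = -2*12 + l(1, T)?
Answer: 180337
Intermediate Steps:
j(J) = J + J/(-3 + J) (j(J) = J/(-3 + J) + J = J + J/(-3 + J))
f(T, k) = -23 (f(T, k) = -4 + (-2*12 + 5) = -4 + (-24 + 5) = -4 - 19 = -23)
180360 + f(681, j(5)) = 180360 - 23 = 180337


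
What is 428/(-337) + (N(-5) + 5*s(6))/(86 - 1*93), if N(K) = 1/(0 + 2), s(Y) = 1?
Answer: -9699/4718 ≈ -2.0557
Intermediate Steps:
N(K) = 1/2
428/(-337) + (N(-5) + 5*s(6))/(86 - 1*93) = 428/(-337) + (1/2 + 5*1)/(86 - 1*93) = 428*(-1/337) + (1/2 + 5)/(86 - 93) = -428/337 + (11/2)/(-7) = -428/337 + (11/2)*(-1/7) = -428/337 - 11/14 = -9699/4718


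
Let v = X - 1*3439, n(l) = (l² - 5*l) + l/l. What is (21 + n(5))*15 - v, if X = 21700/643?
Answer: 2401767/643 ≈ 3735.3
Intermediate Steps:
X = 21700/643 (X = 21700*(1/643) = 21700/643 ≈ 33.748)
n(l) = 1 + l² - 5*l (n(l) = (l² - 5*l) + 1 = 1 + l² - 5*l)
v = -2189577/643 (v = 21700/643 - 1*3439 = 21700/643 - 3439 = -2189577/643 ≈ -3405.3)
(21 + n(5))*15 - v = (21 + (1 + 5² - 5*5))*15 - 1*(-2189577/643) = (21 + (1 + 25 - 25))*15 + 2189577/643 = (21 + 1)*15 + 2189577/643 = 22*15 + 2189577/643 = 330 + 2189577/643 = 2401767/643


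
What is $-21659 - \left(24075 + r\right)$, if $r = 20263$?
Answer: $-65997$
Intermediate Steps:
$-21659 - \left(24075 + r\right) = -21659 - 44338 = -65997$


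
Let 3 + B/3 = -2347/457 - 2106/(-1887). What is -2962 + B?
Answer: -857489210/287453 ≈ -2983.1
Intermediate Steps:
B = -6053424/287453 (B = -9 + 3*(-2347/457 - 2106/(-1887)) = -9 + 3*(-2347*1/457 - 2106*(-1/1887)) = -9 + 3*(-2347/457 + 702/629) = -9 + 3*(-1155449/287453) = -9 - 3466347/287453 = -6053424/287453 ≈ -21.059)
-2962 + B = -2962 - 6053424/287453 = -857489210/287453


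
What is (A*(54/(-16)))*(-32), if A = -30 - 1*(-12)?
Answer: -1944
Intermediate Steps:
A = -18 (A = -30 + 12 = -18)
(A*(54/(-16)))*(-32) = -972/(-16)*(-32) = -972*(-1)/16*(-32) = -18*(-27/8)*(-32) = (243/4)*(-32) = -1944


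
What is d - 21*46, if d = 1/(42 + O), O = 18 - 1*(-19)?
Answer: -76313/79 ≈ -965.99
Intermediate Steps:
O = 37 (O = 18 + 19 = 37)
d = 1/79 (d = 1/(42 + 37) = 1/79 ≈ 0.012658)
d - 21*46 = 1/79 - 21*46 = 1/79 - 966 = -76313/79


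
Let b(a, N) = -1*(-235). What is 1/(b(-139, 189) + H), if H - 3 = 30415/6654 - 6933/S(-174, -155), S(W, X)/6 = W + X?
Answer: 1094583/269358370 ≈ 0.0040637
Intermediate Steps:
S(W, X) = 6*W + 6*X (S(W, X) = 6*(W + X) = 6*W + 6*X)
b(a, N) = 235
H = 12131365/1094583 (H = 3 + (30415/6654 - 6933/(6*(-174) + 6*(-155))) = 3 + (30415*(1/6654) - 6933/(-1044 - 930)) = 3 + (30415/6654 - 6933/(-1974)) = 3 + (30415/6654 - 6933*(-1/1974)) = 3 + (30415/6654 + 2311/658) = 3 + 8847616/1094583 = 12131365/1094583 ≈ 11.083)
1/(b(-139, 189) + H) = 1/(235 + 12131365/1094583) = 1/(269358370/1094583) = 1094583/269358370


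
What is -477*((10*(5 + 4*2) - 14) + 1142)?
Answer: -600066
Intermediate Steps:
-477*((10*(5 + 4*2) - 14) + 1142) = -477*((10*(5 + 8) - 14) + 1142) = -477*((10*13 - 14) + 1142) = -477*((130 - 14) + 1142) = -477*(116 + 1142) = -477*1258 = -600066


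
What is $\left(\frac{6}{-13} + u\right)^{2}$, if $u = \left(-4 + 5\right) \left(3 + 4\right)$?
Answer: $\frac{7225}{169} \approx 42.751$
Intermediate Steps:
$u = 7$ ($u = 1 \cdot 7 = 7$)
$\left(\frac{6}{-13} + u\right)^{2} = \left(\frac{6}{-13} + 7\right)^{2} = \left(6 \left(- \frac{1}{13}\right) + 7\right)^{2} = \left(- \frac{6}{13} + 7\right)^{2} = \left(\frac{85}{13}\right)^{2} = \frac{7225}{169}$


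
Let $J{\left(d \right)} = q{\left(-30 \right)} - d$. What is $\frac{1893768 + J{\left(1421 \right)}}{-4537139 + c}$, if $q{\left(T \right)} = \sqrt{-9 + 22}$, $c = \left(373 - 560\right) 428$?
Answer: $- \frac{1892347}{4617175} - \frac{\sqrt{13}}{4617175} \approx -0.40985$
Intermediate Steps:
$c = -80036$ ($c = \left(-187\right) 428 = -80036$)
$q{\left(T \right)} = \sqrt{13}$
$J{\left(d \right)} = \sqrt{13} - d$
$\frac{1893768 + J{\left(1421 \right)}}{-4537139 + c} = \frac{1893768 + \left(\sqrt{13} - 1421\right)}{-4537139 - 80036} = \frac{1893768 - \left(1421 - \sqrt{13}\right)}{-4617175} = \left(1893768 - \left(1421 - \sqrt{13}\right)\right) \left(- \frac{1}{4617175}\right) = \left(1892347 + \sqrt{13}\right) \left(- \frac{1}{4617175}\right) = - \frac{1892347}{4617175} - \frac{\sqrt{13}}{4617175}$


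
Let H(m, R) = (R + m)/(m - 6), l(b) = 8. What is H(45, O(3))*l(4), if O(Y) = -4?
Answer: 328/39 ≈ 8.4103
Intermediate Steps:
H(m, R) = (R + m)/(-6 + m)
H(45, O(3))*l(4) = ((-4 + 45)/(-6 + 45))*8 = (41/39)*8 = 328/39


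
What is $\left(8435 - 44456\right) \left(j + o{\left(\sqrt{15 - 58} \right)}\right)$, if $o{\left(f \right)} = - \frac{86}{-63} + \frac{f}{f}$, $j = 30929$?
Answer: $- \frac{23397752732}{21} \approx -1.1142 \cdot 10^{9}$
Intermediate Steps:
$o{\left(f \right)} = \frac{149}{63}$ ($o{\left(f \right)} = \left(-86\right) \left(- \frac{1}{63}\right) + 1 = \frac{86}{63} + 1 = \frac{149}{63}$)
$\left(8435 - 44456\right) \left(j + o{\left(\sqrt{15 - 58} \right)}\right) = \left(8435 - 44456\right) \left(30929 + \frac{149}{63}\right) = \left(-36021\right) \frac{1948676}{63} = - \frac{23397752732}{21}$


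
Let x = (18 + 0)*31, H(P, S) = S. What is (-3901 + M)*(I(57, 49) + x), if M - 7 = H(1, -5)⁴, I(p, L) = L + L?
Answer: -2144464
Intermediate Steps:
I(p, L) = 2*L
M = 632 (M = 7 + (-5)⁴ = 7 + 625 = 632)
x = 558 (x = 18*31 = 558)
(-3901 + M)*(I(57, 49) + x) = (-3901 + 632)*(2*49 + 558) = -3269*(98 + 558) = -3269*656 = -2144464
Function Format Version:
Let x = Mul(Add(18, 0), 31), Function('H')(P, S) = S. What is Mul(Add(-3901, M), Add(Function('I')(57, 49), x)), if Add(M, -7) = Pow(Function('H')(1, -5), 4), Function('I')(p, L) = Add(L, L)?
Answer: -2144464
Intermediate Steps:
Function('I')(p, L) = Mul(2, L)
M = 632 (M = Add(7, Pow(-5, 4)) = Add(7, 625) = 632)
x = 558 (x = Mul(18, 31) = 558)
Mul(Add(-3901, M), Add(Function('I')(57, 49), x)) = Mul(Add(-3901, 632), Add(Mul(2, 49), 558)) = Mul(-3269, Add(98, 558)) = Mul(-3269, 656) = -2144464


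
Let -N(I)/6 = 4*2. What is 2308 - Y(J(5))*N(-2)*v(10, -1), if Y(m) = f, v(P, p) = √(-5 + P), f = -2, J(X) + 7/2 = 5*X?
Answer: 2308 - 96*√5 ≈ 2093.3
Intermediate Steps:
J(X) = -7/2 + 5*X
N(I) = -48 (N(I) = -24*2 = -6*8 = -48)
Y(m) = -2
2308 - Y(J(5))*N(-2)*v(10, -1) = 2308 - (-2*(-48))*√(-5 + 10) = 2308 - 96*√5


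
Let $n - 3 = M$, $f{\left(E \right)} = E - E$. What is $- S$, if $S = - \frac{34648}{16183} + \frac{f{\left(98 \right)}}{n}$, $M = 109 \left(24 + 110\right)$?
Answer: $\frac{34648}{16183} \approx 2.141$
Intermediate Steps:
$f{\left(E \right)} = 0$
$M = 14606$ ($M = 109 \cdot 134 = 14606$)
$n = 14609$ ($n = 3 + 14606 = 14609$)
$S = - \frac{34648}{16183}$ ($S = - \frac{34648}{16183} + \frac{0}{14609} = \left(-34648\right) \frac{1}{16183} + 0 \cdot \frac{1}{14609} = - \frac{34648}{16183} + 0 = - \frac{34648}{16183} \approx -2.141$)
$- S = \left(-1\right) \left(- \frac{34648}{16183}\right) = \frac{34648}{16183}$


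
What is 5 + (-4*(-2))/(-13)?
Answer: 57/13 ≈ 4.3846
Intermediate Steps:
5 + (-4*(-2))/(-13) = 5 - 1/13*8 = 5 - 8/13 = 57/13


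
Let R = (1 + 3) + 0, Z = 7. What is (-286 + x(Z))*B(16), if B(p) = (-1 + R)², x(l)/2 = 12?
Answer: -2358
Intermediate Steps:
x(l) = 24 (x(l) = 2*12 = 24)
R = 4 (R = 4 + 0 = 4)
B(p) = 9 (B(p) = (-1 + 4)² = 3² = 9)
(-286 + x(Z))*B(16) = (-286 + 24)*9 = -262*9 = -2358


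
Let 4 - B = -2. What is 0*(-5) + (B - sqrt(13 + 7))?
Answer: 6 - 2*sqrt(5) ≈ 1.5279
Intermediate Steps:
B = 6 (B = 4 - 1*(-2) = 4 + 2 = 6)
0*(-5) + (B - sqrt(13 + 7)) = 0*(-5) + (6 - sqrt(13 + 7)) = 0 + (6 - sqrt(20)) = 0 + (6 - 2*sqrt(5)) = 6 - 2*sqrt(5)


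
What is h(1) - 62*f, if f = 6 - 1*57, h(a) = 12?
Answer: 3174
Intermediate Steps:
f = -51 (f = 6 - 57 = -51)
h(1) - 62*f = 12 - 62*(-51) = 12 + 3162 = 3174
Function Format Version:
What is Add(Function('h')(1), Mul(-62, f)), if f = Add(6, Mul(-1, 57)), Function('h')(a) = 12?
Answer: 3174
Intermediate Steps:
f = -51 (f = Add(6, -57) = -51)
Add(Function('h')(1), Mul(-62, f)) = Add(12, Mul(-62, -51)) = Add(12, 3162) = 3174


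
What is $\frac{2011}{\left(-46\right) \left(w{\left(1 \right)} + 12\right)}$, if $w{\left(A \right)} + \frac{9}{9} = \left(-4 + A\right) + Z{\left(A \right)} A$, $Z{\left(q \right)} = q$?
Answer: $- \frac{2011}{414} \approx -4.8575$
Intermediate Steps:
$w{\left(A \right)} = -5 + A + A^{2}$ ($w{\left(A \right)} = -1 + \left(\left(-4 + A\right) + A A\right) = -1 + \left(\left(-4 + A\right) + A^{2}\right) = -1 + \left(-4 + A + A^{2}\right) = -5 + A + A^{2}$)
$\frac{2011}{\left(-46\right) \left(w{\left(1 \right)} + 12\right)} = \frac{2011}{\left(-46\right) \left(\left(-5 + 1 + 1^{2}\right) + 12\right)} = \frac{2011}{\left(-46\right) \left(\left(-5 + 1 + 1\right) + 12\right)} = \frac{2011}{\left(-46\right) \left(-3 + 12\right)} = \frac{2011}{\left(-46\right) 9} = \frac{2011}{-414} = 2011 \left(- \frac{1}{414}\right) = - \frac{2011}{414}$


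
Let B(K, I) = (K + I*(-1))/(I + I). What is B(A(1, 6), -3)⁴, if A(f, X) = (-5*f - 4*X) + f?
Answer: 390625/1296 ≈ 301.41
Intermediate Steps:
A(f, X) = -4*X - 4*f
B(K, I) = (K - I)/(2*I) (B(K, I) = (K - I)/((2*I)) = (K - I)*(1/(2*I)) = (K - I)/(2*I))
B(A(1, 6), -3)⁴ = ((½)*((-4*6 - 4*1) - 1*(-3))/(-3))⁴ = ((½)*(-⅓)*((-24 - 4) + 3))⁴ = ((½)*(-⅓)*(-28 + 3))⁴ = ((½)*(-⅓)*(-25))⁴ = (25/6)⁴ = 390625/1296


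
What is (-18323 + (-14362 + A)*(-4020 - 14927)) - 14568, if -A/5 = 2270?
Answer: 487132373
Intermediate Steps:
A = -11350 (A = -5*2270 = -11350)
(-18323 + (-14362 + A)*(-4020 - 14927)) - 14568 = (-18323 + (-14362 - 11350)*(-4020 - 14927)) - 14568 = (-18323 - 25712*(-18947)) - 14568 = (-18323 + 487165264) - 14568 = 487146941 - 14568 = 487132373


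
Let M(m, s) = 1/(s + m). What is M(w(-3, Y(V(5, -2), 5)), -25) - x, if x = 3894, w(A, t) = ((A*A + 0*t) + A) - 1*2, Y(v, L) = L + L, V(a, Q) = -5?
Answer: -81775/21 ≈ -3894.0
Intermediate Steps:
Y(v, L) = 2*L
w(A, t) = -2 + A + A**2 (w(A, t) = ((A**2 + 0) + A) - 2 = (A**2 + A) - 2 = (A + A**2) - 2 = -2 + A + A**2)
M(m, s) = 1/(m + s)
M(w(-3, Y(V(5, -2), 5)), -25) - x = 1/((-2 - 3 + (-3)**2) - 25) - 1*3894 = 1/((-2 - 3 + 9) - 25) - 3894 = 1/(4 - 25) - 3894 = 1/(-21) - 3894 = -1/21 - 3894 = -81775/21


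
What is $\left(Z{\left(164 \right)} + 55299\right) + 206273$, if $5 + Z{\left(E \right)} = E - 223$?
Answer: $261508$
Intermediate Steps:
$Z{\left(E \right)} = -228 + E$ ($Z{\left(E \right)} = -5 + \left(E - 223\right) = -5 + \left(-223 + E\right) = -228 + E$)
$\left(Z{\left(164 \right)} + 55299\right) + 206273 = \left(\left(-228 + 164\right) + 55299\right) + 206273 = \left(-64 + 55299\right) + 206273 = 55235 + 206273 = 261508$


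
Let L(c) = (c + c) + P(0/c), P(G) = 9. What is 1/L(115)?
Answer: 1/239 ≈ 0.0041841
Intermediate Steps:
L(c) = 9 + 2*c (L(c) = (c + c) + 9 = 2*c + 9 = 9 + 2*c)
1/L(115) = 1/(9 + 2*115) = 1/(9 + 230) = 1/239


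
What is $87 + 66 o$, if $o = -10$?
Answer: $-573$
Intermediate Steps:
$87 + 66 o = 87 + 66 \left(-10\right) = 87 - 660 = -573$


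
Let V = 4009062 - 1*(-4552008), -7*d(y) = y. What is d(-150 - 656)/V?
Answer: 403/29963745 ≈ 1.3450e-5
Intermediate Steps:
d(y) = -y/7
V = 8561070 (V = 4009062 + 4552008 = 8561070)
d(-150 - 656)/V = -(-150 - 656)/7/8561070 = -⅐*(-806)*(1/8561070) = (806/7)*(1/8561070) = 403/29963745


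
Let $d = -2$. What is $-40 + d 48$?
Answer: $-136$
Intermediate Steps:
$-40 + d 48 = -40 - 96 = -136$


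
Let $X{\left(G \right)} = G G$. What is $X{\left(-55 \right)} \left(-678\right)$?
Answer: $-2050950$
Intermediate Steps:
$X{\left(G \right)} = G^{2}$
$X{\left(-55 \right)} \left(-678\right) = \left(-55\right)^{2} \left(-678\right) = 3025 \left(-678\right) = -2050950$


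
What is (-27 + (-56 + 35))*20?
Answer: -960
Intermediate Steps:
(-27 + (-56 + 35))*20 = (-27 - 21)*20 = -48*20 = -960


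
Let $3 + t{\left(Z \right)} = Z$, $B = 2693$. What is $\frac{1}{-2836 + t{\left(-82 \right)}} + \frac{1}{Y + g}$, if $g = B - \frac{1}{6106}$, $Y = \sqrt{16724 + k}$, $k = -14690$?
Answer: $\frac{22967905190257}{789579727949777825} - \frac{111849708 \sqrt{226}}{270311444008825} \approx 2.2868 \cdot 10^{-5}$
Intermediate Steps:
$t{\left(Z \right)} = -3 + Z$
$Y = 3 \sqrt{226}$ ($Y = \sqrt{16724 - 14690} = \sqrt{2034} = 3 \sqrt{226} \approx 45.1$)
$g = \frac{16443457}{6106}$ ($g = 2693 - \frac{1}{6106} = \frac{16443457}{6106} \approx 2693.0$)
$\frac{1}{-2836 + t{\left(-82 \right)}} + \frac{1}{Y + g} = \frac{1}{-2836 - 85} + \frac{1}{3 \sqrt{226} + \frac{16443457}{6106}} = \frac{1}{-2836 - 85} + \frac{1}{\frac{16443457}{6106} + 3 \sqrt{226}} = \frac{1}{-2921} + \frac{1}{\frac{16443457}{6106} + 3 \sqrt{226}} = - \frac{1}{2921} + \frac{1}{\frac{16443457}{6106} + 3 \sqrt{226}}$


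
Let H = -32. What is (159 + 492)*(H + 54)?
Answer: 14322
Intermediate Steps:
(159 + 492)*(H + 54) = (159 + 492)*(-32 + 54) = 651*22 = 14322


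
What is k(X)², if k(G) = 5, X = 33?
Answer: 25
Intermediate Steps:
k(X)² = 5² = 25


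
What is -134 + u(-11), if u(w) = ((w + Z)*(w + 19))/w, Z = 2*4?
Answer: -1450/11 ≈ -131.82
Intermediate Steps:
Z = 8
u(w) = (8 + w)*(19 + w)/w (u(w) = ((w + 8)*(w + 19))/w = ((8 + w)*(19 + w))/w = (8 + w)*(19 + w)/w)
-134 + u(-11) = -134 + (27 - 11 + 152/(-11)) = -134 + (27 - 11 + 152*(-1/11)) = -134 + (27 - 11 - 152/11) = -134 + 24/11 = -1450/11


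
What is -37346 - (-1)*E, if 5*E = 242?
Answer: -186488/5 ≈ -37298.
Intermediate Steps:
E = 242/5 (E = (1/5)*242 = 242/5 ≈ 48.400)
-37346 - (-1)*E = -37346 - (-1)*242/5 = -37346 - 1*(-242/5) = -37346 + 242/5 = -186488/5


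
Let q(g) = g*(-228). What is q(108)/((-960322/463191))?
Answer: 5702807592/480161 ≈ 11877.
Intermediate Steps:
q(g) = -228*g
q(108)/((-960322/463191)) = (-228*108)/((-960322/463191)) = -24624/((-960322*1/463191)) = -24624/(-960322/463191) = -24624*(-463191/960322) = 5702807592/480161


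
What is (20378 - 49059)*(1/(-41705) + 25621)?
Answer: -30646331222524/41705 ≈ -7.3484e+8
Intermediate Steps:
(20378 - 49059)*(1/(-41705) + 25621) = -28681*(-1/41705 + 25621) = -28681*1068523804/41705 = -30646331222524/41705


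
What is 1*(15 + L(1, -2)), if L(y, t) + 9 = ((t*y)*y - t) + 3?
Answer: 9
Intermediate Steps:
L(y, t) = -6 - t + t*y² (L(y, t) = -9 + (((t*y)*y - t) + 3) = -9 + ((t*y² - t) + 3) = -9 + ((-t + t*y²) + 3) = -9 + (3 - t + t*y²) = -6 - t + t*y²)
1*(15 + L(1, -2)) = 1*(15 + (-6 - 1*(-2) - 2*1²)) = 1*(15 + (-6 + 2 - 2*1)) = 1*(15 + (-6 + 2 - 2)) = 1*(15 - 6) = 1*9 = 9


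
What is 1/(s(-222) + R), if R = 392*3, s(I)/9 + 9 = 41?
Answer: 1/1464 ≈ 0.00068306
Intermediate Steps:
s(I) = 288 (s(I) = -81 + 9*41 = -81 + 369 = 288)
R = 1176
1/(s(-222) + R) = 1/(288 + 1176) = 1/1464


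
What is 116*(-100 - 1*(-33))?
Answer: -7772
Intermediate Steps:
116*(-100 - 1*(-33)) = 116*(-100 + 33) = 116*(-67) = -7772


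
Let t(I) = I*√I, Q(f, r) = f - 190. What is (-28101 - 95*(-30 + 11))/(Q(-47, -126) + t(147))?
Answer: -1038692/520059 - 4509764*√3/520059 ≈ -17.017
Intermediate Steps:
Q(f, r) = -190 + f
t(I) = I^(3/2)
(-28101 - 95*(-30 + 11))/(Q(-47, -126) + t(147)) = (-28101 - 95*(-30 + 11))/((-190 - 47) + 147^(3/2)) = (-28101 - 95*(-19))/(-237 + 1029*√3) = (-28101 + 1805)/(-237 + 1029*√3) = -26296/(-237 + 1029*√3)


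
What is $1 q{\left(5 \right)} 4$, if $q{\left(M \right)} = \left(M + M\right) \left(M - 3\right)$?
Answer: $80$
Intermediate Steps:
$q{\left(M \right)} = 2 M \left(-3 + M\right)$
$1 q{\left(5 \right)} 4 = 1 \cdot 2 \cdot 5 \left(-3 + 5\right) 4 = 1 \cdot 2 \cdot 5 \cdot 2 \cdot 4 = 1 \cdot 20 \cdot 4 = 20 \cdot 4 = 80$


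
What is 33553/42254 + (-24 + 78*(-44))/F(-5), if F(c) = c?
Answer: 146197589/211270 ≈ 691.99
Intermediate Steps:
33553/42254 + (-24 + 78*(-44))/F(-5) = 33553/42254 + (-24 + 78*(-44))/(-5) = 33553*(1/42254) + (-24 - 3432)*(-⅕) = 33553/42254 - 3456*(-⅕) = 33553/42254 + 3456/5 = 146197589/211270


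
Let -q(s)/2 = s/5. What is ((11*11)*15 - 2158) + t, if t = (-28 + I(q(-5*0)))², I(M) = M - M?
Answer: 441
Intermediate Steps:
q(s) = -2*s/5
I(M) = 0
t = 784 (t = (-28 + 0)² = (-28)² = 784)
((11*11)*15 - 2158) + t = ((11*11)*15 - 2158) + 784 = (121*15 - 2158) + 784 = (1815 - 2158) + 784 = -343 + 784 = 441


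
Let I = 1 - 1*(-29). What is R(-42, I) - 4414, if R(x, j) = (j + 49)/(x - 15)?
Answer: -251677/57 ≈ -4415.4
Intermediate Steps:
I = 30 (I = 1 + 29 = 30)
R(x, j) = (49 + j)/(-15 + x)
R(-42, I) - 4414 = (49 + 30)/(-15 - 42) - 4414 = 79/(-57) - 4414 = -1/57*79 - 4414 = -79/57 - 4414 = -251677/57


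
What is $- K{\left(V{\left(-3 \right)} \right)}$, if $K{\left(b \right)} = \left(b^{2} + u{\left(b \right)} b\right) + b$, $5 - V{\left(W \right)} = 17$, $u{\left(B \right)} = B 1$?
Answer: $-276$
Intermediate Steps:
$u{\left(B \right)} = B$
$V{\left(W \right)} = -12$ ($V{\left(W \right)} = 5 - 17 = -12$)
$K{\left(b \right)} = b + 2 b^{2}$ ($K{\left(b \right)} = \left(b^{2} + b b\right) + b = \left(b^{2} + b^{2}\right) + b = 2 b^{2} + b = b + 2 b^{2}$)
$- K{\left(V{\left(-3 \right)} \right)} = - \left(-12\right) \left(1 + 2 \left(-12\right)\right) = - \left(-12\right) \left(1 - 24\right) = - \left(-12\right) \left(-23\right) = \left(-1\right) 276 = -276$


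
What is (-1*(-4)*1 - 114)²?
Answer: 12100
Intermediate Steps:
(-1*(-4)*1 - 114)² = (4*1 - 114)² = (4 - 114)² = (-110)² = 12100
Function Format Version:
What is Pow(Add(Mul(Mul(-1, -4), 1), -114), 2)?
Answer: 12100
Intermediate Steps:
Pow(Add(Mul(Mul(-1, -4), 1), -114), 2) = Pow(Add(Mul(4, 1), -114), 2) = Pow(Add(4, -114), 2) = Pow(-110, 2) = 12100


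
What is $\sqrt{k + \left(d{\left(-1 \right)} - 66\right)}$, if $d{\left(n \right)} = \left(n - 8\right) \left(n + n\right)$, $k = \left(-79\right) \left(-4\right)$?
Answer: $2 \sqrt{67} \approx 16.371$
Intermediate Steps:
$k = 316$
$d{\left(n \right)} = 2 n \left(-8 + n\right)$ ($d{\left(n \right)} = \left(-8 + n\right) 2 n = 2 n \left(-8 + n\right)$)
$\sqrt{k + \left(d{\left(-1 \right)} - 66\right)} = \sqrt{316 - \left(66 + 2 \left(-8 - 1\right)\right)} = \sqrt{316 - \left(66 + 2 \left(-9\right)\right)} = \sqrt{316 + \left(18 - 66\right)} = \sqrt{316 - 48} = \sqrt{268} = 2 \sqrt{67}$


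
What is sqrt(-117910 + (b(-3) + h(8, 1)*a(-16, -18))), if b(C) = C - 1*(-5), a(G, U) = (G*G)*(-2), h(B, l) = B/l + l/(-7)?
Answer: 2*I*sqrt(1493653)/7 ≈ 349.19*I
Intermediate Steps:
h(B, l) = -l/7 + B/l (h(B, l) = B/l + l*(-1/7) = B/l - l/7 = -l/7 + B/l)
a(G, U) = -2*G**2 (a(G, U) = G**2*(-2) = -2*G**2)
b(C) = 5 + C (b(C) = C + 5 = 5 + C)
sqrt(-117910 + (b(-3) + h(8, 1)*a(-16, -18))) = sqrt(-117910 + ((5 - 3) + (-1/7*1 + 8/1)*(-2*(-16)**2))) = sqrt(-117910 + (2 + (-1/7 + 8*1)*(-2*256))) = sqrt(-117910 + (2 + (-1/7 + 8)*(-512))) = sqrt(-117910 + (2 + (55/7)*(-512))) = sqrt(-117910 + (2 - 28160/7)) = sqrt(-117910 - 28146/7) = sqrt(-853516/7) = 2*I*sqrt(1493653)/7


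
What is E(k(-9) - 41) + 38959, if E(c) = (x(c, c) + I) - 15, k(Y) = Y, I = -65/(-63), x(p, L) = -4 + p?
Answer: 2450135/63 ≈ 38891.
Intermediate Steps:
I = 65/63 (I = -65*(-1/63) = 65/63 ≈ 1.0317)
E(c) = -1132/63 + c (E(c) = ((-4 + c) + 65/63) - 15 = (-187/63 + c) - 15 = -1132/63 + c)
E(k(-9) - 41) + 38959 = (-1132/63 + (-9 - 41)) + 38959 = (-1132/63 - 50) + 38959 = -4282/63 + 38959 = 2450135/63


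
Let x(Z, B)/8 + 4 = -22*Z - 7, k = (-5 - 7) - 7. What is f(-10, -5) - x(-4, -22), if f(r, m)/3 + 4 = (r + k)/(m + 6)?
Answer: -715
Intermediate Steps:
k = -19 (k = -12 - 7 = -19)
f(r, m) = -12 + 3*(-19 + r)/(6 + m) (f(r, m) = -12 + 3*((r - 19)/(m + 6)) = -12 + 3*((-19 + r)/(6 + m)) = -12 + 3*(-19 + r)/(6 + m))
x(Z, B) = -88 - 176*Z (x(Z, B) = -32 + 8*(-22*Z - 7) = -32 + 8*(-7 - 22*Z) = -32 + (-56 - 176*Z) = -88 - 176*Z)
f(-10, -5) - x(-4, -22) = 3*(-43 - 10 - 4*(-5))/(6 - 5) - (-88 - 176*(-4)) = 3*(-43 - 10 + 20)/1 - (-88 + 704) = 3*1*(-33) - 1*616 = -99 - 616 = -715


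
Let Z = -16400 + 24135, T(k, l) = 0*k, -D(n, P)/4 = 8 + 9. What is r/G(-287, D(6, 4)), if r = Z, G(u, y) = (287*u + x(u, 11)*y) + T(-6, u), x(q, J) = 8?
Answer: -7735/82913 ≈ -0.093291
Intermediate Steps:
D(n, P) = -68 (D(n, P) = -4*(8 + 9) = -4*17 = -68)
T(k, l) = 0
Z = 7735
G(u, y) = 8*y + 287*u (G(u, y) = (287*u + 8*y) + 0 = (8*y + 287*u) + 0 = 8*y + 287*u)
r = 7735
r/G(-287, D(6, 4)) = 7735/(8*(-68) + 287*(-287)) = 7735/(-544 - 82369) = 7735/(-82913) = 7735*(-1/82913) = -7735/82913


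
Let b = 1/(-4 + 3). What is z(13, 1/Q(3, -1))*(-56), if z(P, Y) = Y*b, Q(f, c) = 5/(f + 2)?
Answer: 56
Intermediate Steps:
Q(f, c) = 5/(2 + f)
b = -1 (b = 1/(-1) = -1)
z(P, Y) = -Y (z(P, Y) = Y*(-1) = -Y)
z(13, 1/Q(3, -1))*(-56) = -1/(5/(2 + 3))*(-56) = -1/(5/5)*(-56) = -1/(5*(⅕))*(-56) = -1/1*(-56) = -1*1*(-56) = -1*(-56) = 56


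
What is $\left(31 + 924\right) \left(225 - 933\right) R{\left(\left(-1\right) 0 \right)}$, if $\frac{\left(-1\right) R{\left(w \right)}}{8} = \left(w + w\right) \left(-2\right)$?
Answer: $0$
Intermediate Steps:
$R{\left(w \right)} = 32 w$ ($R{\left(w \right)} = - 8 \left(w + w\right) \left(-2\right) = - 8 \cdot 2 w \left(-2\right) = - 8 \left(- 4 w\right) = 32 w$)
$\left(31 + 924\right) \left(225 - 933\right) R{\left(\left(-1\right) 0 \right)} = \left(31 + 924\right) \left(225 - 933\right) 32 \left(\left(-1\right) 0\right) = 955 \left(-708\right) 32 \cdot 0 = \left(-676140\right) 0 = 0$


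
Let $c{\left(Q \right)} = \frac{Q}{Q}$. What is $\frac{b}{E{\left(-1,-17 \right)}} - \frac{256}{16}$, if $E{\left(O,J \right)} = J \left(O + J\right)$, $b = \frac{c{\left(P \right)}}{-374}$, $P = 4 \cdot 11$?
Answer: $- \frac{1831105}{114444} \approx -16.0$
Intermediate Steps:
$P = 44$
$c{\left(Q \right)} = 1$
$b = - \frac{1}{374}$ ($b = 1 \frac{1}{-374} = 1 \left(- \frac{1}{374}\right) = - \frac{1}{374} \approx -0.0026738$)
$E{\left(O,J \right)} = J \left(J + O\right)$
$\frac{b}{E{\left(-1,-17 \right)}} - \frac{256}{16} = - \frac{1}{374 \left(- 17 \left(-17 - 1\right)\right)} - \frac{256}{16} = - \frac{1}{374 \left(\left(-17\right) \left(-18\right)\right)} - 16 = - \frac{1}{374 \cdot 306} - 16 = \left(- \frac{1}{374}\right) \frac{1}{306} - 16 = - \frac{1}{114444} - 16 = - \frac{1831105}{114444}$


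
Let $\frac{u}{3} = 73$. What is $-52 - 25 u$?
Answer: $-5527$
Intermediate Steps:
$u = 219$ ($u = 3 \cdot 73 = 219$)
$-52 - 25 u = -52 - 5475 = -5527$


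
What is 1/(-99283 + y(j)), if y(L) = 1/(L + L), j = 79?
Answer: -158/15686713 ≈ -1.0072e-5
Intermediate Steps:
y(L) = 1/(2*L)
1/(-99283 + y(j)) = 1/(-99283 + (1/2)/79) = 1/(-99283 + (1/2)*(1/79)) = 1/(-99283 + 1/158) = 1/(-15686713/158) = -158/15686713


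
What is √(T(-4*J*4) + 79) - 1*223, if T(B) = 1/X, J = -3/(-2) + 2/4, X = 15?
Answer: -223 + √17790/15 ≈ -214.11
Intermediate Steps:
J = 2 (J = -3*(-½) + 2*(¼) = 3/2 + ½ = 2)
T(B) = 1/15
√(T(-4*J*4) + 79) - 1*223 = √(1/15 + 79) - 1*223 = √(1186/15) - 223 = √17790/15 - 223 = -223 + √17790/15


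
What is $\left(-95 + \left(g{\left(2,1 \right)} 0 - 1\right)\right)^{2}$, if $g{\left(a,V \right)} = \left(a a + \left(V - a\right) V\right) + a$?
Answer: $9216$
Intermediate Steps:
$g{\left(a,V \right)} = a + a^{2} + V \left(V - a\right)$ ($g{\left(a,V \right)} = \left(a^{2} + V \left(V - a\right)\right) + a = a + a^{2} + V \left(V - a\right)$)
$\left(-95 + \left(g{\left(2,1 \right)} 0 - 1\right)\right)^{2} = \left(-95 - \left(1 - \left(2 + 1^{2} + 2^{2} - 1 \cdot 2\right) 0\right)\right)^{2} = \left(-95 - \left(1 - \left(2 + 1 + 4 - 2\right) 0\right)\right)^{2} = \left(-95 + \left(5 \cdot 0 - 1\right)\right)^{2} = \left(-95 + \left(0 - 1\right)\right)^{2} = \left(-95 - 1\right)^{2} = \left(-96\right)^{2} = 9216$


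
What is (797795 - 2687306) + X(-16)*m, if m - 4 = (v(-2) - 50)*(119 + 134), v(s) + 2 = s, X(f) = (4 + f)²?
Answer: -3856263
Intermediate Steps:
v(s) = -2 + s
m = -13658 (m = 4 + ((-2 - 2) - 50)*(119 + 134) = 4 + (-4 - 50)*253 = 4 - 54*253 = 4 - 13662 = -13658)
(797795 - 2687306) + X(-16)*m = (797795 - 2687306) + (4 - 16)²*(-13658) = -1889511 + (-12)²*(-13658) = -1889511 + 144*(-13658) = -1889511 - 1966752 = -3856263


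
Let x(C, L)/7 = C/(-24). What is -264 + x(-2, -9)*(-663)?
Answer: -2603/4 ≈ -650.75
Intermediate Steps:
x(C, L) = -7*C/24 (x(C, L) = 7*(C/(-24)) = 7*(C*(-1/24)) = 7*(-C/24) = -7*C/24)
-264 + x(-2, -9)*(-663) = -264 - 7/24*(-2)*(-663) = -264 + (7/12)*(-663) = -264 - 1547/4 = -2603/4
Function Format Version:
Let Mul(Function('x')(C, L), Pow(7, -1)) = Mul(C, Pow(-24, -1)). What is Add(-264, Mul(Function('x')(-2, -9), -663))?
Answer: Rational(-2603, 4) ≈ -650.75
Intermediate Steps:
Function('x')(C, L) = Mul(Rational(-7, 24), C) (Function('x')(C, L) = Mul(7, Mul(C, Pow(-24, -1))) = Mul(7, Mul(C, Rational(-1, 24))) = Mul(7, Mul(Rational(-1, 24), C)) = Mul(Rational(-7, 24), C))
Add(-264, Mul(Function('x')(-2, -9), -663)) = Add(-264, Mul(Mul(Rational(-7, 24), -2), -663)) = Add(-264, Mul(Rational(7, 12), -663)) = Add(-264, Rational(-1547, 4)) = Rational(-2603, 4)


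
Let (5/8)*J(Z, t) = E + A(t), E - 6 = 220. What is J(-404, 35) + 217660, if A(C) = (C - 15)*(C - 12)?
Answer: 1093788/5 ≈ 2.1876e+5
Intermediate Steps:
A(C) = (-15 + C)*(-12 + C)
E = 226 (E = 6 + 220 = 226)
J(Z, t) = 3248/5 - 216*t/5 + 8*t²/5 (J(Z, t) = 8*(226 + (180 + t² - 27*t))/5 = 8*(406 + t² - 27*t)/5 = 3248/5 - 216*t/5 + 8*t²/5)
J(-404, 35) + 217660 = (3248/5 - 216/5*35 + (8/5)*35²) + 217660 = (3248/5 - 1512 + (8/5)*1225) + 217660 = (3248/5 - 1512 + 1960) + 217660 = 5488/5 + 217660 = 1093788/5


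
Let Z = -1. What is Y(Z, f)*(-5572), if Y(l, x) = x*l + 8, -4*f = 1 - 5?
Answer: -39004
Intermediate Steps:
f = 1 (f = -(1 - 5)/4 = -¼*(-4) = 1)
Y(l, x) = 8 + l*x (Y(l, x) = l*x + 8 = 8 + l*x)
Y(Z, f)*(-5572) = (8 - 1*1)*(-5572) = (8 - 1)*(-5572) = 7*(-5572) = -39004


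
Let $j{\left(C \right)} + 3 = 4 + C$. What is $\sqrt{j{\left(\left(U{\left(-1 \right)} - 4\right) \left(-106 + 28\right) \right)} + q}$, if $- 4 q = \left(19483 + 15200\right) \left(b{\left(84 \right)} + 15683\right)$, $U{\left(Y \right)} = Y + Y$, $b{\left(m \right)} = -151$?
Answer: $2 i \sqrt{33668405} \approx 11605.0 i$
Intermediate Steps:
$U{\left(Y \right)} = 2 Y$
$q = -134674089$ ($q = - \frac{\left(19483 + 15200\right) \left(-151 + 15683\right)}{4} = - \frac{34683 \cdot 15532}{4} = \left(- \frac{1}{4}\right) 538696356 = -134674089$)
$j{\left(C \right)} = 1 + C$ ($j{\left(C \right)} = -3 + \left(4 + C\right) = 1 + C$)
$\sqrt{j{\left(\left(U{\left(-1 \right)} - 4\right) \left(-106 + 28\right) \right)} + q} = \sqrt{\left(1 + \left(2 \left(-1\right) - 4\right) \left(-106 + 28\right)\right) - 134674089} = \sqrt{\left(1 + \left(-2 - 4\right) \left(-78\right)\right) - 134674089} = \sqrt{\left(1 - -468\right) - 134674089} = \sqrt{\left(1 + 468\right) - 134674089} = \sqrt{469 - 134674089} = \sqrt{-134673620} = 2 i \sqrt{33668405}$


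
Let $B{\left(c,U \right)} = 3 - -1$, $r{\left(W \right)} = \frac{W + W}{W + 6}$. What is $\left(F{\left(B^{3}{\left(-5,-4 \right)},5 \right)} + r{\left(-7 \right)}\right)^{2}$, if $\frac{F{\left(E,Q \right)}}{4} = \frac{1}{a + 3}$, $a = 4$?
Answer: $\frac{10404}{49} \approx 212.33$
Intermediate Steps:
$r{\left(W \right)} = \frac{2 W}{6 + W}$
$B{\left(c,U \right)} = 4$ ($B{\left(c,U \right)} = 3 + 1 = 4$)
$F{\left(E,Q \right)} = \frac{4}{7}$ ($F{\left(E,Q \right)} = \frac{4}{4 + 3} = \frac{4}{7}$)
$\left(F{\left(B^{3}{\left(-5,-4 \right)},5 \right)} + r{\left(-7 \right)}\right)^{2} = \left(\frac{4}{7} + 2 \left(-7\right) \frac{1}{6 - 7}\right)^{2} = \left(\frac{4}{7} + 2 \left(-7\right) \frac{1}{-1}\right)^{2} = \left(\frac{4}{7} + 2 \left(-7\right) \left(-1\right)\right)^{2} = \left(\frac{4}{7} + 14\right)^{2} = \left(\frac{102}{7}\right)^{2} = \frac{10404}{49}$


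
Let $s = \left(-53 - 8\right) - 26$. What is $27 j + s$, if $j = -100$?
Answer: $-2787$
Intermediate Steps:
$s = -87$ ($s = -61 - 26 = -87$)
$27 j + s = 27 \left(-100\right) - 87 = -2700 - 87 = -2787$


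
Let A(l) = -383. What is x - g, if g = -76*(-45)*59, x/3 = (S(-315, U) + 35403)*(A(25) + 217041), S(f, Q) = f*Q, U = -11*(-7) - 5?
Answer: 8269417422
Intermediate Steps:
U = 72 (U = 77 - 5 = 72)
S(f, Q) = Q*f
x = 8269619202 (x = 3*((72*(-315) + 35403)*(-383 + 217041)) = 3*((-22680 + 35403)*216658) = 3*(12723*216658) = 3*2756539734 = 8269619202)
g = 201780 (g = 3420*59 = 201780)
x - g = 8269619202 - 1*201780 = 8269619202 - 201780 = 8269417422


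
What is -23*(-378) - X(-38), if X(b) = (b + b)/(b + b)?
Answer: 8693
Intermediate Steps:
X(b) = 1 (X(b) = (2*b)/((2*b)) = (2*b)*(1/(2*b)) = 1)
-23*(-378) - X(-38) = -23*(-378) - 1*1 = 8694 - 1 = 8693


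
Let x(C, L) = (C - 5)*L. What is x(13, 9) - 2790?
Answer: -2718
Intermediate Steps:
x(C, L) = L*(-5 + C) (x(C, L) = (-5 + C)*L = L*(-5 + C))
x(13, 9) - 2790 = 9*(-5 + 13) - 2790 = 9*8 - 2790 = 72 - 2790 = -2718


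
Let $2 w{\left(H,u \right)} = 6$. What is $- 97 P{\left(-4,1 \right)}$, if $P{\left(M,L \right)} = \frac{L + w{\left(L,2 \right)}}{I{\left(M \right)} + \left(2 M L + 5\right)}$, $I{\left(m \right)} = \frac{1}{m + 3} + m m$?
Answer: $- \frac{97}{3} \approx -32.333$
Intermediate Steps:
$w{\left(H,u \right)} = 3$ ($w{\left(H,u \right)} = \frac{1}{2} \cdot 6 = 3$)
$I{\left(m \right)} = m^{2} + \frac{1}{3 + m}$ ($I{\left(m \right)} = \frac{1}{3 + m} + m^{2} = m^{2} + \frac{1}{3 + m}$)
$P{\left(M,L \right)} = \frac{3 + L}{5 + \frac{1 + M^{3} + 3 M^{2}}{3 + M} + 2 L M}$ ($P{\left(M,L \right)} = \frac{L + 3}{\frac{1 + M^{3} + 3 M^{2}}{3 + M} + \left(2 M L + 5\right)} = \frac{3 + L}{\frac{1 + M^{3} + 3 M^{2}}{3 + M} + \left(2 L M + 5\right)} = \frac{3 + L}{\frac{1 + M^{3} + 3 M^{2}}{3 + M} + \left(5 + 2 L M\right)} = \frac{3 + L}{5 + \frac{1 + M^{3} + 3 M^{2}}{3 + M} + 2 L M}$)
$- 97 P{\left(-4,1 \right)} = - 97 \frac{\left(3 + 1\right) \left(3 - 4\right)}{1 + \left(-4\right)^{3} + 3 \left(-4\right)^{2} + \left(3 - 4\right) \left(5 + 2 \cdot 1 \left(-4\right)\right)} = - 97 \frac{1}{1 - 64 + 3 \cdot 16 - \left(5 - 8\right)} 4 \left(-1\right) = - 97 \frac{1}{1 - 64 + 48 - -3} \cdot 4 \left(-1\right) = - 97 \frac{1}{1 - 64 + 48 + 3} \cdot 4 \left(-1\right) = - 97 \frac{1}{-12} \cdot 4 \left(-1\right) = - 97 \left(\left(- \frac{1}{12}\right) 4 \left(-1\right)\right) = \left(-97\right) \frac{1}{3} = - \frac{97}{3}$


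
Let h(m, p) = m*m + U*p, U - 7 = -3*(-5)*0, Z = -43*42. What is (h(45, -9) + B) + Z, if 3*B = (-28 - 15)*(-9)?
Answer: 285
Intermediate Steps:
Z = -1806
U = 7 (U = 7 - 3*(-5)*0 = 7 + 15*0 = 7 + 0 = 7)
h(m, p) = m**2 + 7*p (h(m, p) = m*m + 7*p = m**2 + 7*p)
B = 129 (B = ((-28 - 15)*(-9))/3 = (-43*(-9))/3 = (1/3)*387 = 129)
(h(45, -9) + B) + Z = ((45**2 + 7*(-9)) + 129) - 1806 = ((2025 - 63) + 129) - 1806 = (1962 + 129) - 1806 = 2091 - 1806 = 285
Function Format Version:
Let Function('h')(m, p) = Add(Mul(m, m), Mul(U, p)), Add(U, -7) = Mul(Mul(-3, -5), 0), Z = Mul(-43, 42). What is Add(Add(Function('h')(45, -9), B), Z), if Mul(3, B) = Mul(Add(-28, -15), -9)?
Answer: 285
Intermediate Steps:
Z = -1806
U = 7 (U = Add(7, Mul(Mul(-3, -5), 0)) = Add(7, Mul(15, 0)) = Add(7, 0) = 7)
Function('h')(m, p) = Add(Pow(m, 2), Mul(7, p)) (Function('h')(m, p) = Add(Mul(m, m), Mul(7, p)) = Add(Pow(m, 2), Mul(7, p)))
B = 129 (B = Mul(Rational(1, 3), Mul(Add(-28, -15), -9)) = Mul(Rational(1, 3), Mul(-43, -9)) = Mul(Rational(1, 3), 387) = 129)
Add(Add(Function('h')(45, -9), B), Z) = Add(Add(Add(Pow(45, 2), Mul(7, -9)), 129), -1806) = Add(Add(Add(2025, -63), 129), -1806) = Add(Add(1962, 129), -1806) = Add(2091, -1806) = 285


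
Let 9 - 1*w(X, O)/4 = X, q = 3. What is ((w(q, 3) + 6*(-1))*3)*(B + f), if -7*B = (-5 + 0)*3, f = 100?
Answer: 38610/7 ≈ 5515.7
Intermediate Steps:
w(X, O) = 36 - 4*X
B = 15/7 (B = -(-5 + 0)*3/7 = -(-5)*3/7 = -⅐*(-15) = 15/7 ≈ 2.1429)
((w(q, 3) + 6*(-1))*3)*(B + f) = (((36 - 4*3) + 6*(-1))*3)*(15/7 + 100) = (((36 - 12) - 6)*3)*(715/7) = ((24 - 6)*3)*(715/7) = (18*3)*(715/7) = 54*(715/7) = 38610/7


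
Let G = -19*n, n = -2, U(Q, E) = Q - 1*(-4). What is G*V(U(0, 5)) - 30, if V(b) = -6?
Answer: -258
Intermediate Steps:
U(Q, E) = 4 + Q (U(Q, E) = Q + 4 = 4 + Q)
G = 38 (G = -19*(-2) = 38)
G*V(U(0, 5)) - 30 = 38*(-6) - 30 = -228 - 30 = -258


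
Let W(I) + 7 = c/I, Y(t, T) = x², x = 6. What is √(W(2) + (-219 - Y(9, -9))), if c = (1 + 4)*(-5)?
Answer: 3*I*√122/2 ≈ 16.568*I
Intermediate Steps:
Y(t, T) = 36 (Y(t, T) = 6² = 36)
c = -25 (c = 5*(-5) = -25)
W(I) = -7 - 25/I
√(W(2) + (-219 - Y(9, -9))) = √((-7 - 25/2) + (-219 - 1*36)) = √((-7 - 25*½) + (-219 - 36)) = √((-7 - 25/2) - 255) = √(-39/2 - 255) = √(-549/2) = 3*I*√122/2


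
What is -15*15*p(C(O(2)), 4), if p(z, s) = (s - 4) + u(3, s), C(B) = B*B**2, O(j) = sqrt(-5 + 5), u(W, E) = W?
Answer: -675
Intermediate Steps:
O(j) = 0 (O(j) = sqrt(0) = 0)
C(B) = B**3
p(z, s) = -1 + s (p(z, s) = (s - 4) + 3 = (-4 + s) + 3 = -1 + s)
-15*15*p(C(O(2)), 4) = -15*15*(-1 + 4) = -225*3 = -1*675 = -675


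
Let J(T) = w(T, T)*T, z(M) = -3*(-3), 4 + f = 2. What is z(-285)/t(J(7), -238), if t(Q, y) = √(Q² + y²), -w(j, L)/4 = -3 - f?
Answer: 9*√293/4102 ≈ 0.037556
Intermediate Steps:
f = -2 (f = -4 + 2 = -2)
w(j, L) = 4 (w(j, L) = -4*(-3 - 1*(-2)) = -4*(-3 + 2) = -4*(-1) = 4)
z(M) = 9
J(T) = 4*T
z(-285)/t(J(7), -238) = 9/(√((4*7)² + (-238)²)) = 9/(√(28² + 56644)) = 9/(√(784 + 56644)) = 9/(√57428) = 9/((14*√293)) = 9*(√293/4102) = 9*√293/4102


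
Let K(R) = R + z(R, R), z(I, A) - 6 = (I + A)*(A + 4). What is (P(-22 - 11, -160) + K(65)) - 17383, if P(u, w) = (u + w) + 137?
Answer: -8398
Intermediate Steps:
z(I, A) = 6 + (4 + A)*(A + I) (z(I, A) = 6 + (I + A)*(A + 4) = 6 + (A + I)*(4 + A) = 6 + (4 + A)*(A + I))
P(u, w) = 137 + u + w
K(R) = 6 + 2*R² + 9*R (K(R) = R + (6 + R² + 4*R + 4*R + R*R) = R + (6 + R² + 4*R + 4*R + R²) = R + (6 + 2*R² + 8*R) = 6 + 2*R² + 9*R)
(P(-22 - 11, -160) + K(65)) - 17383 = ((137 + (-22 - 11) - 160) + (6 + 2*65² + 9*65)) - 17383 = ((137 - 33 - 160) + (6 + 2*4225 + 585)) - 17383 = (-56 + (6 + 8450 + 585)) - 17383 = (-56 + 9041) - 17383 = 8985 - 17383 = -8398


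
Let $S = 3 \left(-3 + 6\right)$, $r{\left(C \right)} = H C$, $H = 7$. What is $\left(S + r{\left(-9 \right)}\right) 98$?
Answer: $-5292$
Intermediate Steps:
$r{\left(C \right)} = 7 C$
$S = 9$ ($S = 3 \cdot 3 = 9$)
$\left(S + r{\left(-9 \right)}\right) 98 = \left(9 + 7 \left(-9\right)\right) 98 = \left(9 - 63\right) 98 = \left(-54\right) 98 = -5292$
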